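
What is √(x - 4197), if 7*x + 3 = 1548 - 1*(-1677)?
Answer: I*√183099/7 ≈ 61.129*I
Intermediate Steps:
x = 3222/7 (x = -3/7 + (1548 - 1*(-1677))/7 = -3/7 + (1548 + 1677)/7 = -3/7 + (⅐)*3225 = -3/7 + 3225/7 = 3222/7 ≈ 460.29)
√(x - 4197) = √(3222/7 - 4197) = √(-26157/7) = I*√183099/7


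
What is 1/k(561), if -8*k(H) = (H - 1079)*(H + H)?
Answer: 2/145299 ≈ 1.3765e-5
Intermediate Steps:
k(H) = -H*(-1079 + H)/4 (k(H) = -(H - 1079)*(H + H)/8 = -(-1079 + H)*2*H/8 = -H*(-1079 + H)/4)
1/k(561) = 1/((¼)*561*(1079 - 1*561)) = 1/((¼)*561*(1079 - 561)) = 1/((¼)*561*518) = 1/(145299/2) = 2/145299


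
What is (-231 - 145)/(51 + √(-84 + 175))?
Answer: -9588/1255 + 188*√91/1255 ≈ -6.2108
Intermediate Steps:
(-231 - 145)/(51 + √(-84 + 175)) = -376/(51 + √91)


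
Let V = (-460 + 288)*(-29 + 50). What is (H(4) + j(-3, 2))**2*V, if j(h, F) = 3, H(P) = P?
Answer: -176988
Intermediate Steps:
V = -3612 (V = -172*21 = -3612)
(H(4) + j(-3, 2))**2*V = (4 + 3)**2*(-3612) = 7**2*(-3612) = 49*(-3612) = -176988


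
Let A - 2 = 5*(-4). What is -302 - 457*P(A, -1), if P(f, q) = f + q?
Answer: 8381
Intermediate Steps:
A = -18 (A = 2 + 5*(-4) = 2 - 20 = -18)
-302 - 457*P(A, -1) = -302 - 457*(-18 - 1) = -302 - 457*(-19) = -302 + 8683 = 8381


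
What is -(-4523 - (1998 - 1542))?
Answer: 4979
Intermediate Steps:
-(-4523 - (1998 - 1542)) = -(-4523 - 1*456) = -(-4523 - 456) = -1*(-4979) = 4979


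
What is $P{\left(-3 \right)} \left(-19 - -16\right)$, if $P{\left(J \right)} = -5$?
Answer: $15$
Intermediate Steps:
$P{\left(-3 \right)} \left(-19 - -16\right) = - 5 \left(-19 - -16\right) = - 5 \left(-19 + 16\right) = \left(-5\right) \left(-3\right) = 15$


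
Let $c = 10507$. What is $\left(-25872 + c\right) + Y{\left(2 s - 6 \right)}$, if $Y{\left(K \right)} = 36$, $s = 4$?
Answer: $-15329$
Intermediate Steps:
$\left(-25872 + c\right) + Y{\left(2 s - 6 \right)} = \left(-25872 + 10507\right) + 36 = -15365 + 36 = -15329$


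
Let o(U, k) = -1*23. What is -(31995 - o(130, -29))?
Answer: -32018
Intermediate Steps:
o(U, k) = -23
-(31995 - o(130, -29)) = -(31995 - 1*(-23)) = -(31995 + 23) = -1*32018 = -32018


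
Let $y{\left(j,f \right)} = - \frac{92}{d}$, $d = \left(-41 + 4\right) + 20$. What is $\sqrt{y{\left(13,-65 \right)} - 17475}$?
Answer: $\frac{i \sqrt{5048711}}{17} \approx 132.17 i$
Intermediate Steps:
$d = -17$ ($d = -37 + 20 = -17$)
$y{\left(j,f \right)} = \frac{92}{17}$ ($y{\left(j,f \right)} = - \frac{92}{-17} = \left(-92\right) \left(- \frac{1}{17}\right) = \frac{92}{17}$)
$\sqrt{y{\left(13,-65 \right)} - 17475} = \sqrt{\frac{92}{17} - 17475} = \sqrt{- \frac{296983}{17}} = \frac{i \sqrt{5048711}}{17}$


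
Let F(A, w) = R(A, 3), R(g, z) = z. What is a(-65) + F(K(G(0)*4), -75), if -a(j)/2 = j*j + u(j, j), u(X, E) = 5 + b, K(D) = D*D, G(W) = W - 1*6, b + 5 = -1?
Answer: -8445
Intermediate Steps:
b = -6 (b = -5 - 1 = -6)
G(W) = -6 + W (G(W) = W - 6 = -6 + W)
K(D) = D²
u(X, E) = -1 (u(X, E) = 5 - 6 = -1)
F(A, w) = 3
a(j) = 2 - 2*j² (a(j) = -2*(j*j - 1) = -2*(j² - 1) = -2*(-1 + j²) = 2 - 2*j²)
a(-65) + F(K(G(0)*4), -75) = (2 - 2*(-65)²) + 3 = (2 - 2*4225) + 3 = (2 - 8450) + 3 = -8448 + 3 = -8445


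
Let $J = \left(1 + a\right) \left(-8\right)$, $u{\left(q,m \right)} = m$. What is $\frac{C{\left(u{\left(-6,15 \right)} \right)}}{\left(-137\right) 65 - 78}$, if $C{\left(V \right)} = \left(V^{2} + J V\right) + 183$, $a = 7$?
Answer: $\frac{552}{8983} \approx 0.061449$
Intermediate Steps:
$J = -64$ ($J = \left(1 + 7\right) \left(-8\right) = 8 \left(-8\right) = -64$)
$C{\left(V \right)} = 183 + V^{2} - 64 V$ ($C{\left(V \right)} = \left(V^{2} - 64 V\right) + 183 = 183 + V^{2} - 64 V$)
$\frac{C{\left(u{\left(-6,15 \right)} \right)}}{\left(-137\right) 65 - 78} = \frac{183 + 15^{2} - 960}{\left(-137\right) 65 - 78} = \frac{183 + 225 - 960}{-8905 - 78} = - \frac{552}{-8983} = \left(-552\right) \left(- \frac{1}{8983}\right) = \frac{552}{8983}$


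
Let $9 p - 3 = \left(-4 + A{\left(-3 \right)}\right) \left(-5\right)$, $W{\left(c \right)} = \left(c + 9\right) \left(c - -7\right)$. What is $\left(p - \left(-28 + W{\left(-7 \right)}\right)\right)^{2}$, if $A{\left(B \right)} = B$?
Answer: $\frac{84100}{81} \approx 1038.3$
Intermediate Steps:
$W{\left(c \right)} = \left(7 + c\right) \left(9 + c\right)$ ($W{\left(c \right)} = \left(9 + c\right) \left(c + 7\right) = \left(9 + c\right) \left(7 + c\right) = \left(7 + c\right) \left(9 + c\right)$)
$p = \frac{38}{9}$ ($p = \frac{1}{3} + \frac{\left(-4 - 3\right) \left(-5\right)}{9} = \frac{1}{3} + \frac{\left(-7\right) \left(-5\right)}{9} = \frac{1}{3} + \frac{1}{9} \cdot 35 = \frac{1}{3} + \frac{35}{9} = \frac{38}{9} \approx 4.2222$)
$\left(p - \left(-28 + W{\left(-7 \right)}\right)\right)^{2} = \left(\frac{38}{9} + \left(28 - \left(63 + \left(-7\right)^{2} + 16 \left(-7\right)\right)\right)\right)^{2} = \left(\frac{38}{9} + \left(28 - \left(63 + 49 - 112\right)\right)\right)^{2} = \left(\frac{38}{9} + \left(28 - 0\right)\right)^{2} = \left(\frac{38}{9} + \left(28 + 0\right)\right)^{2} = \left(\frac{38}{9} + 28\right)^{2} = \left(\frac{290}{9}\right)^{2} = \frac{84100}{81}$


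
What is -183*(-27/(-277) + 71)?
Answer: -3604002/277 ≈ -13011.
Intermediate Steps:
-183*(-27/(-277) + 71) = -183*(-27*(-1/277) + 71) = -183*(27/277 + 71) = -183*19694/277 = -3604002/277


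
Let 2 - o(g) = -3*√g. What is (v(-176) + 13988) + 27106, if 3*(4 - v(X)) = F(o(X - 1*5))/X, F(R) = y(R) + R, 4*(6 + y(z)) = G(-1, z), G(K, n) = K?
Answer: 86798959/2112 + I*√181/176 ≈ 41098.0 + 0.076441*I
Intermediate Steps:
y(z) = -25/4 (y(z) = -6 + (¼)*(-1) = -6 - ¼ = -25/4)
o(g) = 2 + 3*√g (o(g) = 2 - (-3)*√g = 2 + 3*√g)
F(R) = -25/4 + R
v(X) = 4 - (-17/4 + 3*√(-5 + X))/(3*X) (v(X) = 4 - (-25/4 + (2 + 3*√(X - 1*5)))/(3*X) = 4 - (-25/4 + (2 + 3*√(X - 5)))/(3*X) = 4 - (-25/4 + (2 + 3*√(-5 + X)))/(3*X) = 4 - (-17/4 + 3*√(-5 + X))/(3*X))
(v(-176) + 13988) + 27106 = ((17/12 - √(-5 - 176) + 4*(-176))/(-176) + 13988) + 27106 = (-(17/12 - √(-181) - 704)/176 + 13988) + 27106 = (-(17/12 - I*√181 - 704)/176 + 13988) + 27106 = (-(-8431/12 - I*√181)/176 + 13988) + 27106 = ((8431/2112 + I*√181/176) + 13988) + 27106 = (29551087/2112 + I*√181/176) + 27106 = 86798959/2112 + I*√181/176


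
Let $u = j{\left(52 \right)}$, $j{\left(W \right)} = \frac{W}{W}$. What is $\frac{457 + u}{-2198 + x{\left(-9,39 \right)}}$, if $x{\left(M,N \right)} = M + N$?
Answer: $- \frac{229}{1084} \approx -0.21125$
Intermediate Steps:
$j{\left(W \right)} = 1$
$u = 1$
$\frac{457 + u}{-2198 + x{\left(-9,39 \right)}} = \frac{457 + 1}{-2198 + \left(-9 + 39\right)} = \frac{458}{-2198 + 30} = \frac{458}{-2168} = 458 \left(- \frac{1}{2168}\right) = - \frac{229}{1084}$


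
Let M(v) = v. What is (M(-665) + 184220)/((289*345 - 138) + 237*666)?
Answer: 20395/28601 ≈ 0.71309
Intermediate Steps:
(M(-665) + 184220)/((289*345 - 138) + 237*666) = (-665 + 184220)/((289*345 - 138) + 237*666) = 183555/((99705 - 138) + 157842) = 183555/(99567 + 157842) = 183555/257409 = 183555*(1/257409) = 20395/28601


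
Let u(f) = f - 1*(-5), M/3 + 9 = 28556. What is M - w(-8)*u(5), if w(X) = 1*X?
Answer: 85721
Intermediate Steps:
w(X) = X
M = 85641 (M = -27 + 3*28556 = -27 + 85668 = 85641)
u(f) = 5 + f (u(f) = f + 5 = 5 + f)
M - w(-8)*u(5) = 85641 - (-8)*(5 + 5) = 85641 - (-8)*10 = 85641 - 1*(-80) = 85641 + 80 = 85721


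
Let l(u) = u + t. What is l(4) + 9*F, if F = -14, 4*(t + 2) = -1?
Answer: -497/4 ≈ -124.25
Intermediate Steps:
t = -9/4 (t = -2 + (1/4)*(-1) = -2 - 1/4 = -9/4 ≈ -2.2500)
l(u) = -9/4 + u (l(u) = u - 9/4 = -9/4 + u)
l(4) + 9*F = (-9/4 + 4) + 9*(-14) = 7/4 - 126 = -497/4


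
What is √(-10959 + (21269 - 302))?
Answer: 6*√278 ≈ 100.04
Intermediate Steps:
√(-10959 + (21269 - 302)) = √(-10959 + 20967) = √10008 = 6*√278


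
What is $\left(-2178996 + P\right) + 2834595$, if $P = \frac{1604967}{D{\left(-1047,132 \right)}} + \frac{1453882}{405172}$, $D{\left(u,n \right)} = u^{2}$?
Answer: $\frac{48531438864956419}{74025532158} \approx 6.556 \cdot 10^{5}$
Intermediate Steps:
$P = \frac{374007703777}{74025532158}$ ($P = \frac{1604967}{\left(-1047\right)^{2}} + \frac{1453882}{405172} = \frac{1604967}{1096209} + 1453882 \cdot \frac{1}{405172} = 1604967 \cdot \frac{1}{1096209} + \frac{726941}{202586} = \frac{534989}{365403} + \frac{726941}{202586} = \frac{374007703777}{74025532158} \approx 5.0524$)
$\left(-2178996 + P\right) + 2834595 = \left(-2178996 + \frac{374007703777}{74025532158}\right) + 2834595 = - \frac{161300964462449591}{74025532158} + 2834595 = \frac{48531438864956419}{74025532158}$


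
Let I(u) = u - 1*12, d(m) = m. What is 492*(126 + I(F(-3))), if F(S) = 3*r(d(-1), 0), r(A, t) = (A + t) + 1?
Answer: 56088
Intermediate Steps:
r(A, t) = 1 + A + t
F(S) = 0 (F(S) = 3*(1 - 1 + 0) = 3*0 = 0)
I(u) = -12 + u (I(u) = u - 12 = -12 + u)
492*(126 + I(F(-3))) = 492*(126 + (-12 + 0)) = 492*(126 - 12) = 492*114 = 56088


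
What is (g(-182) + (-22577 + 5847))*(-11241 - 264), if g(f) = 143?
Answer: 190833435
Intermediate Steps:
(g(-182) + (-22577 + 5847))*(-11241 - 264) = (143 + (-22577 + 5847))*(-11241 - 264) = (143 - 16730)*(-11505) = -16587*(-11505) = 190833435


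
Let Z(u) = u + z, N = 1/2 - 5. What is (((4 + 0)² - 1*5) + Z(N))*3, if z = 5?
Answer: 69/2 ≈ 34.500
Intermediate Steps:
N = -9/2 (N = 1*(½) - 5 = ½ - 5 = -9/2 ≈ -4.5000)
Z(u) = 5 + u (Z(u) = u + 5 = 5 + u)
(((4 + 0)² - 1*5) + Z(N))*3 = (((4 + 0)² - 1*5) + (5 - 9/2))*3 = ((4² - 5) + ½)*3 = ((16 - 5) + ½)*3 = (11 + ½)*3 = (23/2)*3 = 69/2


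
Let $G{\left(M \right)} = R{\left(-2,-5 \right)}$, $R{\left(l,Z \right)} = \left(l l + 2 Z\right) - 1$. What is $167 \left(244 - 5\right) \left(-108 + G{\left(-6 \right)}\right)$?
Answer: $-4589995$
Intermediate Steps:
$R{\left(l,Z \right)} = -1 + l^{2} + 2 Z$ ($R{\left(l,Z \right)} = \left(l^{2} + 2 Z\right) - 1 = -1 + l^{2} + 2 Z$)
$G{\left(M \right)} = -7$ ($G{\left(M \right)} = -1 + \left(-2\right)^{2} + 2 \left(-5\right) = -1 + 4 - 10 = -7$)
$167 \left(244 - 5\right) \left(-108 + G{\left(-6 \right)}\right) = 167 \left(244 - 5\right) \left(-108 - 7\right) = 167 \cdot 239 \left(-115\right) = 167 \left(-27485\right) = -4589995$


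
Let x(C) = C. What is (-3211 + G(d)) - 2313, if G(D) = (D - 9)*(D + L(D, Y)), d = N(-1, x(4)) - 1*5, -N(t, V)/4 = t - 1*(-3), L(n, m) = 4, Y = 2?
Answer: -5326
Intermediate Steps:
N(t, V) = -12 - 4*t (N(t, V) = -4*(t - 1*(-3)) = -4*(t + 3) = -4*(3 + t) = -12 - 4*t)
d = -13 (d = (-12 - 4*(-1)) - 1*5 = (-12 + 4) - 5 = -8 - 5 = -13)
G(D) = (-9 + D)*(4 + D) (G(D) = (D - 9)*(D + 4) = (-9 + D)*(4 + D))
(-3211 + G(d)) - 2313 = (-3211 + (-36 + (-13)² - 5*(-13))) - 2313 = (-3211 + (-36 + 169 + 65)) - 2313 = (-3211 + 198) - 2313 = -3013 - 2313 = -5326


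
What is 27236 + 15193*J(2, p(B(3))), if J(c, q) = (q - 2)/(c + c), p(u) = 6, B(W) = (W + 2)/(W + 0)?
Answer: 42429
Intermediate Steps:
B(W) = (2 + W)/W
J(c, q) = (-2 + q)/(2*c) (J(c, q) = (-2 + q)/((2*c)) = (-2 + q)*(1/(2*c)) = (-2 + q)/(2*c))
27236 + 15193*J(2, p(B(3))) = 27236 + 15193*((1/2)*(-2 + 6)/2) = 27236 + 15193*((1/2)*(1/2)*4) = 27236 + 15193*1 = 27236 + 15193 = 42429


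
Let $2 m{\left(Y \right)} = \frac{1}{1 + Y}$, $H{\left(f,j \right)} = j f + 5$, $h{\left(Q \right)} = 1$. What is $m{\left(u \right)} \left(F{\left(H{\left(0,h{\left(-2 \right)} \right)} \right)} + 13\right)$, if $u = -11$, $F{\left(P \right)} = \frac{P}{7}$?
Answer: $- \frac{24}{35} \approx -0.68571$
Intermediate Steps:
$H{\left(f,j \right)} = 5 + f j$ ($H{\left(f,j \right)} = f j + 5 = 5 + f j$)
$F{\left(P \right)} = \frac{P}{7}$ ($F{\left(P \right)} = P \frac{1}{7} = \frac{P}{7}$)
$m{\left(Y \right)} = \frac{1}{2 \left(1 + Y\right)}$
$m{\left(u \right)} \left(F{\left(H{\left(0,h{\left(-2 \right)} \right)} \right)} + 13\right) = \frac{1}{2 \left(1 - 11\right)} \left(\frac{5 + 0 \cdot 1}{7} + 13\right) = \frac{1}{2 \left(-10\right)} \left(\frac{5 + 0}{7} + 13\right) = \frac{1}{2} \left(- \frac{1}{10}\right) \left(\frac{1}{7} \cdot 5 + 13\right) = - \frac{\frac{5}{7} + 13}{20} = \left(- \frac{1}{20}\right) \frac{96}{7} = - \frac{24}{35}$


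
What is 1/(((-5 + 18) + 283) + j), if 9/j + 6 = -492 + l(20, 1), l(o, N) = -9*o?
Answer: 226/66893 ≈ 0.0033785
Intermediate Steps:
j = -3/226 (j = 9/(-6 + (-492 - 9*20)) = 9/(-6 + (-492 - 180)) = 9/(-6 - 672) = 9/(-678) = 9*(-1/678) = -3/226 ≈ -0.013274)
1/(((-5 + 18) + 283) + j) = 1/(((-5 + 18) + 283) - 3/226) = 1/((13 + 283) - 3/226) = 1/(296 - 3/226) = 1/(66893/226) = 226/66893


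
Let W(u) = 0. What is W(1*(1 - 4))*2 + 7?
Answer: 7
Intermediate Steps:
W(1*(1 - 4))*2 + 7 = 0*2 + 7 = 0 + 7 = 7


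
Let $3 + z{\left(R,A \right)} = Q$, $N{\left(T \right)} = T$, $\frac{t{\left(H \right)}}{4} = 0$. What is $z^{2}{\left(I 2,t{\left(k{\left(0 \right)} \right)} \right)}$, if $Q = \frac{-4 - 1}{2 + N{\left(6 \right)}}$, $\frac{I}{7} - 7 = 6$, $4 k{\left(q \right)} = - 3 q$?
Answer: $\frac{841}{64} \approx 13.141$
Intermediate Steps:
$k{\left(q \right)} = - \frac{3 q}{4}$ ($k{\left(q \right)} = \frac{\left(-3\right) q}{4} = - \frac{3 q}{4}$)
$I = 91$ ($I = 49 + 7 \cdot 6 = 49 + 42 = 91$)
$t{\left(H \right)} = 0$ ($t{\left(H \right)} = 4 \cdot 0 = 0$)
$Q = - \frac{5}{8}$ ($Q = \frac{-4 - 1}{2 + 6} = - \frac{5}{8} \approx -0.625$)
$z{\left(R,A \right)} = - \frac{29}{8}$ ($z{\left(R,A \right)} = -3 - \frac{5}{8} = - \frac{29}{8}$)
$z^{2}{\left(I 2,t{\left(k{\left(0 \right)} \right)} \right)} = \left(- \frac{29}{8}\right)^{2} = \frac{841}{64}$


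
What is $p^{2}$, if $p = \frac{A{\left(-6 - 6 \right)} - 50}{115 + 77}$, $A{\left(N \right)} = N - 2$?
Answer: $\frac{1}{9} \approx 0.11111$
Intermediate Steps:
$A{\left(N \right)} = -2 + N$
$p = - \frac{1}{3}$ ($p = \frac{\left(-2 - 12\right) - 50}{115 + 77} = \frac{\left(-2 - 12\right) - 50}{192} = \left(\left(-2 - 12\right) - 50\right) \frac{1}{192} = \left(-14 - 50\right) \frac{1}{192} = \left(-64\right) \frac{1}{192} = - \frac{1}{3} \approx -0.33333$)
$p^{2} = \left(- \frac{1}{3}\right)^{2} = \frac{1}{9}$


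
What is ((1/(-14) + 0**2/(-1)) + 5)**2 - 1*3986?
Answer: -776495/196 ≈ -3961.7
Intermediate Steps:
((1/(-14) + 0**2/(-1)) + 5)**2 - 1*3986 = ((1*(-1/14) + 0*(-1)) + 5)**2 - 3986 = ((-1/14 + 0) + 5)**2 - 3986 = (-1/14 + 5)**2 - 3986 = (69/14)**2 - 3986 = 4761/196 - 3986 = -776495/196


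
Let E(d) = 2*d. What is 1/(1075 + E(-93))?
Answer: 1/889 ≈ 0.0011249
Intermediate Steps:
1/(1075 + E(-93)) = 1/(1075 + 2*(-93)) = 1/(1075 - 186) = 1/889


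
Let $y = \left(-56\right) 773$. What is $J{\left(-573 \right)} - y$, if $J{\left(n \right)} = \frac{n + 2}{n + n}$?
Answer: $\frac{49608619}{1146} \approx 43289.0$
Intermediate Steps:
$y = -43288$
$J{\left(n \right)} = \frac{2 + n}{2 n}$
$J{\left(-573 \right)} - y = \frac{2 - 573}{2 \left(-573\right)} - -43288 = \frac{1}{2} \left(- \frac{1}{573}\right) \left(-571\right) + 43288 = \frac{571}{1146} + 43288 = \frac{49608619}{1146}$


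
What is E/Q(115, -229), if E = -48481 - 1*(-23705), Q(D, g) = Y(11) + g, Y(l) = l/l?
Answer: 326/3 ≈ 108.67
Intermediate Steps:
Y(l) = 1
Q(D, g) = 1 + g
E = -24776 (E = -48481 + 23705 = -24776)
E/Q(115, -229) = -24776/(1 - 229) = -24776/(-228) = -24776*(-1/228) = 326/3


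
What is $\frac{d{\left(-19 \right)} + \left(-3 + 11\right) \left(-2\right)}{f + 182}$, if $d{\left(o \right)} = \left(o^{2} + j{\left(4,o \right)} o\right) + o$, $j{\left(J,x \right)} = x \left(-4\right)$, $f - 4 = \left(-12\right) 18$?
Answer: $\frac{559}{15} \approx 37.267$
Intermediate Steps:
$f = -212$ ($f = 4 - 216 = -212$)
$j{\left(J,x \right)} = - 4 x$
$d{\left(o \right)} = o - 3 o^{2}$ ($d{\left(o \right)} = \left(o^{2} + - 4 o o\right) + o = \left(o^{2} - 4 o^{2}\right) + o = - 3 o^{2} + o = o - 3 o^{2}$)
$\frac{d{\left(-19 \right)} + \left(-3 + 11\right) \left(-2\right)}{f + 182} = \frac{- 19 \left(1 - -57\right) + \left(-3 + 11\right) \left(-2\right)}{-212 + 182} = \frac{- 19 \left(1 + 57\right) + 8 \left(-2\right)}{-30} = \left(\left(-19\right) 58 - 16\right) \left(- \frac{1}{30}\right) = \left(-1102 - 16\right) \left(- \frac{1}{30}\right) = \left(-1118\right) \left(- \frac{1}{30}\right) = \frac{559}{15}$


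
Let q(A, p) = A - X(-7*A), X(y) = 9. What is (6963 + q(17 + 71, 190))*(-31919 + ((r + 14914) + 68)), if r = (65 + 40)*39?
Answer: -90433364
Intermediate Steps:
r = 4095 (r = 105*39 = 4095)
q(A, p) = -9 + A (q(A, p) = A - 1*9 = A - 9 = -9 + A)
(6963 + q(17 + 71, 190))*(-31919 + ((r + 14914) + 68)) = (6963 + (-9 + (17 + 71)))*(-31919 + ((4095 + 14914) + 68)) = (6963 + (-9 + 88))*(-31919 + (19009 + 68)) = (6963 + 79)*(-31919 + 19077) = 7042*(-12842) = -90433364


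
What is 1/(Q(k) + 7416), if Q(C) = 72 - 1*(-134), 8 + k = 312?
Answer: 1/7622 ≈ 0.00013120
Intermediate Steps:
k = 304 (k = -8 + 312 = 304)
Q(C) = 206 (Q(C) = 72 + 134 = 206)
1/(Q(k) + 7416) = 1/(206 + 7416) = 1/7622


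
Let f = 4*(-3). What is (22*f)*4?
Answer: -1056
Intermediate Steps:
f = -12
(22*f)*4 = (22*(-12))*4 = -264*4 = -1056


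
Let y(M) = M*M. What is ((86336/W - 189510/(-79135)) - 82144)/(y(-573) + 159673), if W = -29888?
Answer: -607147122485/3606924774418 ≈ -0.16833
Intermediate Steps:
y(M) = M²
((86336/W - 189510/(-79135)) - 82144)/(y(-573) + 159673) = ((86336/(-29888) - 189510/(-79135)) - 82144)/((-573)² + 159673) = ((86336*(-1/29888) - 189510*(-1/79135)) - 82144)/(328329 + 159673) = ((-1349/467 + 37902/15827) - 82144)/488002 = (-3650389/7391209 - 82144)*(1/488002) = -607147122485/7391209*1/488002 = -607147122485/3606924774418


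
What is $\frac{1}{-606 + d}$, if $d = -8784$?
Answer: $- \frac{1}{9390} \approx -0.0001065$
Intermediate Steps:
$\frac{1}{-606 + d} = \frac{1}{-606 - 8784} = \frac{1}{-9390} = - \frac{1}{9390}$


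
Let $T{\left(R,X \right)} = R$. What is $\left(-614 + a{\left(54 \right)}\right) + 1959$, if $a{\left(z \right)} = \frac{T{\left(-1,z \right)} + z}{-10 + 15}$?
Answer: $\frac{6778}{5} \approx 1355.6$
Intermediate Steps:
$a{\left(z \right)} = - \frac{1}{5} + \frac{z}{5}$ ($a{\left(z \right)} = \frac{-1 + z}{-10 + 15} = \frac{-1 + z}{5} = \left(-1 + z\right) \frac{1}{5} = - \frac{1}{5} + \frac{z}{5}$)
$\left(-614 + a{\left(54 \right)}\right) + 1959 = \left(-614 + \left(- \frac{1}{5} + \frac{1}{5} \cdot 54\right)\right) + 1959 = \left(-614 + \left(- \frac{1}{5} + \frac{54}{5}\right)\right) + 1959 = \left(-614 + \frac{53}{5}\right) + 1959 = - \frac{3017}{5} + 1959 = \frac{6778}{5}$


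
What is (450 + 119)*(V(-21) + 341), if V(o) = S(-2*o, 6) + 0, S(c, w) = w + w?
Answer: 200857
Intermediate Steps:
S(c, w) = 2*w
V(o) = 12 (V(o) = 2*6 + 0 = 12 + 0 = 12)
(450 + 119)*(V(-21) + 341) = (450 + 119)*(12 + 341) = 569*353 = 200857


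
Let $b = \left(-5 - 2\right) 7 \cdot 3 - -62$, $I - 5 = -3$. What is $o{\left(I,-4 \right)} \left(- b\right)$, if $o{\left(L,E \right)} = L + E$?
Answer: $-170$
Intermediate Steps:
$I = 2$ ($I = 5 - 3 = 2$)
$o{\left(L,E \right)} = E + L$
$b = -85$ ($b = \left(-7\right) 7 \cdot 3 + 62 = \left(-49\right) 3 + 62 = -147 + 62 = -85$)
$o{\left(I,-4 \right)} \left(- b\right) = \left(-4 + 2\right) \left(\left(-1\right) \left(-85\right)\right) = \left(-2\right) 85 = -170$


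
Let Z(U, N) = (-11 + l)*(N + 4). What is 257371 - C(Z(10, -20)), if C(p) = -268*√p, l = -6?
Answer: 257371 + 1072*√17 ≈ 2.6179e+5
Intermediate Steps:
Z(U, N) = -68 - 17*N (Z(U, N) = (-11 - 6)*(N + 4) = -17*(4 + N) = -68 - 17*N)
257371 - C(Z(10, -20)) = 257371 - (-268)*√(-68 - 17*(-20)) = 257371 - (-268)*√(-68 + 340) = 257371 - (-268)*√272 = 257371 - (-268)*4*√17 = 257371 - (-1072)*√17 = 257371 + 1072*√17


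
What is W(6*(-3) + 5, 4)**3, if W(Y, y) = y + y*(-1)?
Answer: 0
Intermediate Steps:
W(Y, y) = 0 (W(Y, y) = y - y = 0)
W(6*(-3) + 5, 4)**3 = 0**3 = 0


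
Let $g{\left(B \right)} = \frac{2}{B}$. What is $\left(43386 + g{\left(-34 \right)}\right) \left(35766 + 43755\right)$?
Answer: $\frac{58651588281}{17} \approx 3.4501 \cdot 10^{9}$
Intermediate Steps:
$\left(43386 + g{\left(-34 \right)}\right) \left(35766 + 43755\right) = \left(43386 + \frac{2}{-34}\right) \left(35766 + 43755\right) = \left(43386 + 2 \left(- \frac{1}{34}\right)\right) 79521 = \left(43386 - \frac{1}{17}\right) 79521 = \frac{737561}{17} \cdot 79521 = \frac{58651588281}{17}$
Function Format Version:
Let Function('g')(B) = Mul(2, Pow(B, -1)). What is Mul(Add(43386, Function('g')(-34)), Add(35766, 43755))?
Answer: Rational(58651588281, 17) ≈ 3.4501e+9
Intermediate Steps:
Mul(Add(43386, Function('g')(-34)), Add(35766, 43755)) = Mul(Add(43386, Mul(2, Pow(-34, -1))), Add(35766, 43755)) = Mul(Add(43386, Mul(2, Rational(-1, 34))), 79521) = Mul(Add(43386, Rational(-1, 17)), 79521) = Mul(Rational(737561, 17), 79521) = Rational(58651588281, 17)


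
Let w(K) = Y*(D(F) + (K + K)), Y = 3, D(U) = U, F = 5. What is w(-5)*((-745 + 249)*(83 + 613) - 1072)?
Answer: 5194320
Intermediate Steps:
w(K) = 15 + 6*K (w(K) = 3*(5 + (K + K)) = 3*(5 + 2*K) = 15 + 6*K)
w(-5)*((-745 + 249)*(83 + 613) - 1072) = (15 + 6*(-5))*((-745 + 249)*(83 + 613) - 1072) = (15 - 30)*(-496*696 - 1072) = -15*(-345216 - 1072) = -15*(-346288) = 5194320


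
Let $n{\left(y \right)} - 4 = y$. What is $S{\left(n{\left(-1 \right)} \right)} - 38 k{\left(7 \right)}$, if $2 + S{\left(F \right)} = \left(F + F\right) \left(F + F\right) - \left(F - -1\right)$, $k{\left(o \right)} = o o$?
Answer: $-1832$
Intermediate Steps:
$n{\left(y \right)} = 4 + y$
$k{\left(o \right)} = o^{2}$
$S{\left(F \right)} = -3 - F + 4 F^{2}$ ($S{\left(F \right)} = -2 - \left(1 + F - \left(F + F\right) \left(F + F\right)\right) = -2 - \left(1 + F - 2 F 2 F\right) = -2 - \left(1 + F - 4 F^{2}\right) = -3 - F + 4 F^{2}$)
$S{\left(n{\left(-1 \right)} \right)} - 38 k{\left(7 \right)} = \left(-3 - \left(4 - 1\right) + 4 \left(4 - 1\right)^{2}\right) - 38 \cdot 7^{2} = \left(-3 - 3 + 4 \cdot 3^{2}\right) - 1862 = \left(-3 - 3 + 4 \cdot 9\right) - 1862 = \left(-3 - 3 + 36\right) - 1862 = 30 - 1862 = -1832$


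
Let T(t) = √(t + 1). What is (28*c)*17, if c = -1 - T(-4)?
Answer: -476 - 476*I*√3 ≈ -476.0 - 824.46*I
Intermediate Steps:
T(t) = √(1 + t)
c = -1 - I*√3 (c = -1 - √(1 - 4) = -1 - √(-3) = -1 - I*√3 ≈ -1.0 - 1.732*I)
(28*c)*17 = (28*(-1 - I*√3))*17 = (-28 - 28*I*√3)*17 = -476 - 476*I*√3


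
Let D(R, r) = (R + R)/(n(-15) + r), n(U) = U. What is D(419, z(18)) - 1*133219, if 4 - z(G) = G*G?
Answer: -44629203/335 ≈ -1.3322e+5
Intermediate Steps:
z(G) = 4 - G**2 (z(G) = 4 - G*G = 4 - G**2)
D(R, r) = 2*R/(-15 + r) (D(R, r) = (R + R)/(-15 + r) = (2*R)/(-15 + r) = 2*R/(-15 + r))
D(419, z(18)) - 1*133219 = 2*419/(-15 + (4 - 1*18**2)) - 1*133219 = 2*419/(-15 + (4 - 1*324)) - 133219 = 2*419/(-15 + (4 - 324)) - 133219 = 2*419/(-15 - 320) - 133219 = 2*419/(-335) - 133219 = 2*419*(-1/335) - 133219 = -838/335 - 133219 = -44629203/335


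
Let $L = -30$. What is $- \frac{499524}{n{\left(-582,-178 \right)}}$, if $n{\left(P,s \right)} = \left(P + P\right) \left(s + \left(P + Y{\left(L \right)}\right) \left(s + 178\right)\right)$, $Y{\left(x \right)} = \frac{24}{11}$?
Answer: $- \frac{41627}{17266} \approx -2.4109$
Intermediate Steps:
$Y{\left(x \right)} = \frac{24}{11}$ ($Y{\left(x \right)} = 24 \cdot \frac{1}{11} = \frac{24}{11}$)
$n{\left(P,s \right)} = 2 P \left(s + \left(178 + s\right) \left(\frac{24}{11} + P\right)\right)$ ($n{\left(P,s \right)} = \left(P + P\right) \left(s + \left(P + \frac{24}{11}\right) \left(s + 178\right)\right) = 2 P \left(s + \left(\frac{24}{11} + P\right) \left(178 + s\right)\right) = 2 P \left(s + \left(178 + s\right) \left(\frac{24}{11} + P\right)\right)$)
$- \frac{499524}{n{\left(-582,-178 \right)}} = - \frac{499524}{\frac{2}{11} \left(-582\right) \left(4272 + 35 \left(-178\right) + 1958 \left(-582\right) + 11 \left(-582\right) \left(-178\right)\right)} = - \frac{499524}{\frac{2}{11} \left(-582\right) \left(4272 - 6230 - 1139556 + 1139556\right)} = - \frac{499524}{\frac{2}{11} \left(-582\right) \left(-1958\right)} = - \frac{499524}{207192} = \left(-499524\right) \frac{1}{207192} = - \frac{41627}{17266}$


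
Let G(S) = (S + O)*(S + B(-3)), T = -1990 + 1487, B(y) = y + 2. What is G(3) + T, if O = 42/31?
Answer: -15323/31 ≈ -494.29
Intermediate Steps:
B(y) = 2 + y
T = -503
O = 42/31 (O = 42*(1/31) = 42/31 ≈ 1.3548)
G(S) = (-1 + S)*(42/31 + S) (G(S) = (S + 42/31)*(S + (2 - 3)) = (42/31 + S)*(S - 1) = (42/31 + S)*(-1 + S) = (-1 + S)*(42/31 + S))
G(3) + T = (-42/31 + 3**2 + (11/31)*3) - 503 = (-42/31 + 9 + 33/31) - 503 = 270/31 - 503 = -15323/31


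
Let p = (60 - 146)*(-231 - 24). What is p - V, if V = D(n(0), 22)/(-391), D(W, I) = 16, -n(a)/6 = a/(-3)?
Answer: 8574646/391 ≈ 21930.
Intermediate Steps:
n(a) = 2*a (n(a) = -6*a/(-3) = -6*a*(-1)/3 = -(-2)*a = 2*a)
V = -16/391 (V = 16/(-391) = 16*(-1/391) = -16/391 ≈ -0.040921)
p = 21930 (p = -86*(-255) = 21930)
p - V = 21930 - 1*(-16/391) = 21930 + 16/391 = 8574646/391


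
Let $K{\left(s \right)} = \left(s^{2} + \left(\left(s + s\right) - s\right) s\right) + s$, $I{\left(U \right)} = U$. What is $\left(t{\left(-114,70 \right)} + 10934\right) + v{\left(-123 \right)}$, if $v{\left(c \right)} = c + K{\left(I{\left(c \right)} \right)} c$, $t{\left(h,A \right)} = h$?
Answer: $-3695908$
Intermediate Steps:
$K{\left(s \right)} = s + 2 s^{2}$ ($K{\left(s \right)} = \left(s^{2} + \left(2 s - s\right) s\right) + s = \left(s^{2} + s s\right) + s = \left(s^{2} + s^{2}\right) + s = 2 s^{2} + s = s + 2 s^{2}$)
$v{\left(c \right)} = c + c^{2} \left(1 + 2 c\right)$ ($v{\left(c \right)} = c + c \left(1 + 2 c\right) c = c + c^{2} \left(1 + 2 c\right)$)
$\left(t{\left(-114,70 \right)} + 10934\right) + v{\left(-123 \right)} = \left(-114 + 10934\right) - 123 \left(1 - 123 \left(1 + 2 \left(-123\right)\right)\right) = 10820 - 123 \left(1 - 123 \left(1 - 246\right)\right) = 10820 - 123 \left(1 - -30135\right) = 10820 - 123 \left(1 + 30135\right) = 10820 - 3706728 = -3695908$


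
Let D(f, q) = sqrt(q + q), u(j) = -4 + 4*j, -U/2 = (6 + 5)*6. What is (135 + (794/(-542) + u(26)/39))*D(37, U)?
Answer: 2876864*I*sqrt(66)/10569 ≈ 2211.4*I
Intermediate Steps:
U = -132 (U = -2*(6 + 5)*6 = -22*6 = -2*66 = -132)
D(f, q) = sqrt(2)*sqrt(q) (D(f, q) = sqrt(2*q) = sqrt(2)*sqrt(q))
(135 + (794/(-542) + u(26)/39))*D(37, U) = (135 + (794/(-542) + (-4 + 4*26)/39))*(sqrt(2)*sqrt(-132)) = (135 + (794*(-1/542) + (-4 + 104)*(1/39)))*(sqrt(2)*(2*I*sqrt(33))) = (135 + (-397/271 + 100*(1/39)))*(2*I*sqrt(66)) = (135 + (-397/271 + 100/39))*(2*I*sqrt(66)) = (135 + 11617/10569)*(2*I*sqrt(66)) = 1438432*(2*I*sqrt(66))/10569 = 2876864*I*sqrt(66)/10569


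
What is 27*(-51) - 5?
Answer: -1382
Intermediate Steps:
27*(-51) - 5 = -1377 - 5 = -1382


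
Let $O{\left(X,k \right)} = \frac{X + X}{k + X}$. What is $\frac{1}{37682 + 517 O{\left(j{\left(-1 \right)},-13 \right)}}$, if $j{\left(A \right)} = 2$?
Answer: $\frac{1}{37494} \approx 2.6671 \cdot 10^{-5}$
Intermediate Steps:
$O{\left(X,k \right)} = \frac{2 X}{X + k}$
$\frac{1}{37682 + 517 O{\left(j{\left(-1 \right)},-13 \right)}} = \frac{1}{37682 + 517 \cdot 2 \cdot 2 \frac{1}{2 - 13}} = \frac{1}{37682 + 517 \cdot 2 \cdot 2 \frac{1}{-11}} = \frac{1}{37682 + 517 \cdot 2 \cdot 2 \left(- \frac{1}{11}\right)} = \frac{1}{37682 + 517 \left(- \frac{4}{11}\right)} = \frac{1}{37682 - 188} = \frac{1}{37494}$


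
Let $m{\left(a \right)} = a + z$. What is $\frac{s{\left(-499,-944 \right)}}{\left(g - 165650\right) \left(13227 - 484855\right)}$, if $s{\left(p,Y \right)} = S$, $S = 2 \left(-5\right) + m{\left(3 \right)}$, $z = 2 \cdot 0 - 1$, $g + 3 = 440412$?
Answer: $\frac{2}{32396009413} \approx 6.1736 \cdot 10^{-11}$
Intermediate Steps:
$g = 440409$ ($g = -3 + 440412 = 440409$)
$z = -1$ ($z = 0 - 1 = -1$)
$m{\left(a \right)} = -1 + a$ ($m{\left(a \right)} = a - 1 = -1 + a$)
$S = -8$ ($S = 2 \left(-5\right) + \left(-1 + 3\right) = -10 + 2 = -8$)
$s{\left(p,Y \right)} = -8$
$\frac{s{\left(-499,-944 \right)}}{\left(g - 165650\right) \left(13227 - 484855\right)} = - \frac{8}{\left(440409 - 165650\right) \left(13227 - 484855\right)} = - \frac{8}{274759 \left(-471628\right)} = - \frac{8}{-129584037652} = \left(-8\right) \left(- \frac{1}{129584037652}\right) = \frac{2}{32396009413}$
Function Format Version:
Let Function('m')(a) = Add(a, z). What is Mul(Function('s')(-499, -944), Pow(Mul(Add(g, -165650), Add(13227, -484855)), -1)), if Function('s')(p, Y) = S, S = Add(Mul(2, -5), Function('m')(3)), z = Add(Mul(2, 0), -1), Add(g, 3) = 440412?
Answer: Rational(2, 32396009413) ≈ 6.1736e-11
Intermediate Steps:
g = 440409 (g = Add(-3, 440412) = 440409)
z = -1 (z = Add(0, -1) = -1)
Function('m')(a) = Add(-1, a) (Function('m')(a) = Add(a, -1) = Add(-1, a))
S = -8 (S = Add(Mul(2, -5), Add(-1, 3)) = Add(-10, 2) = -8)
Function('s')(p, Y) = -8
Mul(Function('s')(-499, -944), Pow(Mul(Add(g, -165650), Add(13227, -484855)), -1)) = Mul(-8, Pow(Mul(Add(440409, -165650), Add(13227, -484855)), -1)) = Mul(-8, Pow(Mul(274759, -471628), -1)) = Mul(-8, Pow(-129584037652, -1)) = Mul(-8, Rational(-1, 129584037652)) = Rational(2, 32396009413)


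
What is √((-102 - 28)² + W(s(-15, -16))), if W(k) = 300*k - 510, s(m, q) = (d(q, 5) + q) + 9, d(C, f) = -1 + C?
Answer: √9190 ≈ 95.865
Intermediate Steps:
s(m, q) = 8 + 2*q (s(m, q) = ((-1 + q) + q) + 9 = (-1 + 2*q) + 9 = 8 + 2*q)
W(k) = -510 + 300*k
√((-102 - 28)² + W(s(-15, -16))) = √((-102 - 28)² + (-510 + 300*(8 + 2*(-16)))) = √((-130)² + (-510 + 300*(8 - 32))) = √(16900 + (-510 + 300*(-24))) = √(16900 + (-510 - 7200)) = √(16900 - 7710) = √9190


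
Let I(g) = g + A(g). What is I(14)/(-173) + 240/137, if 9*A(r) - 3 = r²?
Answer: 329155/213309 ≈ 1.5431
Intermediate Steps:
A(r) = ⅓ + r²/9
I(g) = ⅓ + g + g²/9 (I(g) = g + (⅓ + g²/9) = ⅓ + g + g²/9)
I(14)/(-173) + 240/137 = (⅓ + 14 + (⅑)*14²)/(-173) + 240/137 = (⅓ + 14 + (⅑)*196)*(-1/173) + 240*(1/137) = (⅓ + 14 + 196/9)*(-1/173) + 240/137 = (325/9)*(-1/173) + 240/137 = -325/1557 + 240/137 = 329155/213309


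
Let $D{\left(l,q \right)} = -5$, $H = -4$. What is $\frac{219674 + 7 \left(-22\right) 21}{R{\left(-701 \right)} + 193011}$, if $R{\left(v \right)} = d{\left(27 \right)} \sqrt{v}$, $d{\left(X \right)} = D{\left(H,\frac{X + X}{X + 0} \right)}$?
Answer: $\frac{20887650420}{18626631823} + \frac{541100 i \sqrt{701}}{18626631823} \approx 1.1214 + 0.00076913 i$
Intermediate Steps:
$d{\left(X \right)} = -5$
$R{\left(v \right)} = - 5 \sqrt{v}$
$\frac{219674 + 7 \left(-22\right) 21}{R{\left(-701 \right)} + 193011} = \frac{219674 + 7 \left(-22\right) 21}{- 5 \sqrt{-701} + 193011} = \frac{219674 - 3234}{- 5 i \sqrt{701} + 193011} = \frac{216440}{193011 - 5 i \sqrt{701}}$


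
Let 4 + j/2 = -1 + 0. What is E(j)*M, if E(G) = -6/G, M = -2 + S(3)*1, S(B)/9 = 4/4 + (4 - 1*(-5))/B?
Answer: 102/5 ≈ 20.400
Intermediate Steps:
j = -10 (j = -8 + 2*(-1 + 0) = -8 + 2*(-1) = -8 - 2 = -10)
S(B) = 9 + 81/B (S(B) = 9*(4/4 + (4 - 1*(-5))/B) = 9*(4*(1/4) + (4 + 5)/B) = 9*(1 + 9/B) = 9 + 81/B)
M = 34 (M = -2 + (9 + 81/3)*1 = -2 + (9 + 81*(1/3))*1 = -2 + (9 + 27)*1 = -2 + 36*1 = -2 + 36 = 34)
E(j)*M = -6/(-10)*34 = -6*(-1/10)*34 = (3/5)*34 = 102/5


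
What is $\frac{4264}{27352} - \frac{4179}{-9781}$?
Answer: $\frac{1500098}{2572403} \approx 0.58315$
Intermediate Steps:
$\frac{4264}{27352} - \frac{4179}{-9781} = 4264 \cdot \frac{1}{27352} - - \frac{4179}{9781} = \frac{41}{263} + \frac{4179}{9781} = \frac{1500098}{2572403}$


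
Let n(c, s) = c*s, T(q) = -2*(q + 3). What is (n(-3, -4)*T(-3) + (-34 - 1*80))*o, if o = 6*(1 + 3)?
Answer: -2736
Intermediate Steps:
o = 24 (o = 6*4 = 24)
T(q) = -6 - 2*q (T(q) = -2*(3 + q) = -6 - 2*q)
(n(-3, -4)*T(-3) + (-34 - 1*80))*o = ((-3*(-4))*(-6 - 2*(-3)) + (-34 - 1*80))*24 = (12*(-6 + 6) + (-34 - 80))*24 = (12*0 - 114)*24 = (0 - 114)*24 = -114*24 = -2736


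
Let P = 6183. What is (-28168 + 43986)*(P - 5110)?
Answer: 16972714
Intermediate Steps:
(-28168 + 43986)*(P - 5110) = (-28168 + 43986)*(6183 - 5110) = 15818*1073 = 16972714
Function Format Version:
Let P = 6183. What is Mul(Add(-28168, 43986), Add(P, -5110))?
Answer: 16972714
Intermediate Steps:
Mul(Add(-28168, 43986), Add(P, -5110)) = Mul(Add(-28168, 43986), Add(6183, -5110)) = Mul(15818, 1073) = 16972714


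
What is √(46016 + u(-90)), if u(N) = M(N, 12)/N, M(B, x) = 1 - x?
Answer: √41414510/30 ≈ 214.51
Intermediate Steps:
u(N) = -11/N (u(N) = (1 - 1*12)/N = (1 - 12)/N = -11/N)
√(46016 + u(-90)) = √(46016 - 11/(-90)) = √(46016 - 11*(-1/90)) = √(46016 + 11/90) = √(4141451/90) = √41414510/30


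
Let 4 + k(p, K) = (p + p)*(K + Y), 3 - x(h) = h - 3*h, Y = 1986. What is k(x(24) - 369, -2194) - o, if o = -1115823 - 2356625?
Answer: 3604732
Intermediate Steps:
x(h) = 3 + 2*h (x(h) = 3 - (h - 3*h) = 3 - (-2)*h = 3 + 2*h)
k(p, K) = -4 + 2*p*(1986 + K) (k(p, K) = -4 + (p + p)*(K + 1986) = -4 + (2*p)*(1986 + K) = -4 + 2*p*(1986 + K))
o = -3472448
k(x(24) - 369, -2194) - o = (-4 + 3972*((3 + 2*24) - 369) + 2*(-2194)*((3 + 2*24) - 369)) - 1*(-3472448) = (-4 + 3972*((3 + 48) - 369) + 2*(-2194)*((3 + 48) - 369)) + 3472448 = (-4 + 3972*(51 - 369) + 2*(-2194)*(51 - 369)) + 3472448 = (-4 + 3972*(-318) + 2*(-2194)*(-318)) + 3472448 = (-4 - 1263096 + 1395384) + 3472448 = 132284 + 3472448 = 3604732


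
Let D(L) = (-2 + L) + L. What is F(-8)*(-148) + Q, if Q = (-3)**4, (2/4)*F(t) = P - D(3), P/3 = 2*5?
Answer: -7615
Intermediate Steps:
D(L) = -2 + 2*L
P = 30 (P = 3*(2*5) = 3*10 = 30)
F(t) = 52 (F(t) = 2*(30 - (-2 + 2*3)) = 2*(30 - (-2 + 6)) = 2*(30 - 1*4) = 2*(30 - 4) = 2*26 = 52)
Q = 81
F(-8)*(-148) + Q = 52*(-148) + 81 = -7696 + 81 = -7615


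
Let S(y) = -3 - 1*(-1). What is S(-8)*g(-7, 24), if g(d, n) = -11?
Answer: 22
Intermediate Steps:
S(y) = -2 (S(y) = -3 + 1 = -2)
S(-8)*g(-7, 24) = -2*(-11) = 22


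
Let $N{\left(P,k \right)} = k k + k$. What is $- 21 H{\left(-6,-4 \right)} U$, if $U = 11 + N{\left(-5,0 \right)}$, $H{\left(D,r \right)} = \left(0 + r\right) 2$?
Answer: $1848$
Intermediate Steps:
$N{\left(P,k \right)} = k + k^{2}$ ($N{\left(P,k \right)} = k^{2} + k = k + k^{2}$)
$H{\left(D,r \right)} = 2 r$ ($H{\left(D,r \right)} = r 2 = 2 r$)
$U = 11$ ($U = 11 + 0 \left(1 + 0\right) = 11 + 0 \cdot 1 = 11 + 0 = 11$)
$- 21 H{\left(-6,-4 \right)} U = - 21 \cdot 2 \left(-4\right) 11 = \left(-21\right) \left(-8\right) 11 = 168 \cdot 11 = 1848$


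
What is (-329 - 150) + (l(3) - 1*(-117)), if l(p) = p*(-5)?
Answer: -377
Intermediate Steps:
l(p) = -5*p
(-329 - 150) + (l(3) - 1*(-117)) = (-329 - 150) + (-5*3 - 1*(-117)) = -479 + (-15 + 117) = -479 + 102 = -377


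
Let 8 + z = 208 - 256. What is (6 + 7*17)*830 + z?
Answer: 103694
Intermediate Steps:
z = -56 (z = -8 + (208 - 256) = -8 - 48 = -56)
(6 + 7*17)*830 + z = (6 + 7*17)*830 - 56 = (6 + 119)*830 - 56 = 125*830 - 56 = 103750 - 56 = 103694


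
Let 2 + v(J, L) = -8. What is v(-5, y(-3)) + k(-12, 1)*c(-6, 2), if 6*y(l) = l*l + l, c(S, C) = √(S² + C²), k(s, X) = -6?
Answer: -10 - 12*√10 ≈ -47.947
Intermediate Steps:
c(S, C) = √(C² + S²)
y(l) = l/6 + l²/6 (y(l) = (l*l + l)/6 = (l² + l)/6 = (l + l²)/6 = l/6 + l²/6)
v(J, L) = -10 (v(J, L) = -2 - 8 = -10)
v(-5, y(-3)) + k(-12, 1)*c(-6, 2) = -10 - 6*√(2² + (-6)²) = -10 - 6*√(4 + 36) = -10 - 12*√10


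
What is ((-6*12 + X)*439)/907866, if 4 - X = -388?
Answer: 70240/453933 ≈ 0.15474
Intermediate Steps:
X = 392 (X = 4 - 1*(-388) = 4 + 388 = 392)
((-6*12 + X)*439)/907866 = ((-6*12 + 392)*439)/907866 = ((-72 + 392)*439)*(1/907866) = (320*439)*(1/907866) = 140480*(1/907866) = 70240/453933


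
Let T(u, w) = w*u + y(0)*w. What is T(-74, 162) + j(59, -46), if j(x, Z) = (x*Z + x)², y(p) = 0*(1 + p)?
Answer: 7037037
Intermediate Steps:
y(p) = 0
T(u, w) = u*w (T(u, w) = w*u + 0*w = u*w + 0 = u*w)
j(x, Z) = (x + Z*x)² (j(x, Z) = (Z*x + x)² = (x + Z*x)²)
T(-74, 162) + j(59, -46) = -74*162 + 59²*(1 - 46)² = -11988 + 3481*(-45)² = -11988 + 3481*2025 = -11988 + 7049025 = 7037037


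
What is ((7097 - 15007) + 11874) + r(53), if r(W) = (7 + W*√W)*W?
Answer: 4335 + 2809*√53 ≈ 24785.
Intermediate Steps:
r(W) = W*(7 + W^(3/2)) (r(W) = (7 + W^(3/2))*W = W*(7 + W^(3/2)))
((7097 - 15007) + 11874) + r(53) = ((7097 - 15007) + 11874) + (53^(5/2) + 7*53) = (-7910 + 11874) + (2809*√53 + 371) = 3964 + (371 + 2809*√53) = 4335 + 2809*√53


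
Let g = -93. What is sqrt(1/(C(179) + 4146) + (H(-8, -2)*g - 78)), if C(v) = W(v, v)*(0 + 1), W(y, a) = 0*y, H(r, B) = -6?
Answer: sqrt(8250875826)/4146 ≈ 21.909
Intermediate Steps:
W(y, a) = 0
C(v) = 0 (C(v) = 0*(0 + 1) = 0*1 = 0)
sqrt(1/(C(179) + 4146) + (H(-8, -2)*g - 78)) = sqrt(1/(0 + 4146) + (-6*(-93) - 78)) = sqrt(1/4146 + (558 - 78)) = sqrt(1/4146 + 480) = sqrt(1990081/4146) = sqrt(8250875826)/4146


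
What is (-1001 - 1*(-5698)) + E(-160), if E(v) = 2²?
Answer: 4701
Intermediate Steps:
E(v) = 4
(-1001 - 1*(-5698)) + E(-160) = (-1001 - 1*(-5698)) + 4 = (-1001 + 5698) + 4 = 4697 + 4 = 4701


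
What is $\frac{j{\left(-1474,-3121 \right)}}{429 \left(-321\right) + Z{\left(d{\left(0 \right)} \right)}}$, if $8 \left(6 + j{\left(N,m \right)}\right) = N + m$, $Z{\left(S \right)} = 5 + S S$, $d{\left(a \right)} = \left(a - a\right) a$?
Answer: $\frac{4643}{1101632} \approx 0.0042147$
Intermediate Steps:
$d{\left(a \right)} = 0$ ($d{\left(a \right)} = 0 a = 0$)
$Z{\left(S \right)} = 5 + S^{2}$
$j{\left(N,m \right)} = -6 + \frac{N}{8} + \frac{m}{8}$ ($j{\left(N,m \right)} = -6 + \frac{N + m}{8} = -6 + \left(\frac{N}{8} + \frac{m}{8}\right) = -6 + \frac{N}{8} + \frac{m}{8}$)
$\frac{j{\left(-1474,-3121 \right)}}{429 \left(-321\right) + Z{\left(d{\left(0 \right)} \right)}} = \frac{-6 + \frac{1}{8} \left(-1474\right) + \frac{1}{8} \left(-3121\right)}{429 \left(-321\right) + \left(5 + 0^{2}\right)} = \frac{-6 - \frac{737}{4} - \frac{3121}{8}}{-137709 + \left(5 + 0\right)} = - \frac{4643}{8 \left(-137709 + 5\right)} = - \frac{4643}{8 \left(-137704\right)} = \left(- \frac{4643}{8}\right) \left(- \frac{1}{137704}\right) = \frac{4643}{1101632}$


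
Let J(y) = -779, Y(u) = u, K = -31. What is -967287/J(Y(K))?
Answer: 967287/779 ≈ 1241.7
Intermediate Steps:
-967287/J(Y(K)) = -967287/(-779) = -967287*(-1/779) = 967287/779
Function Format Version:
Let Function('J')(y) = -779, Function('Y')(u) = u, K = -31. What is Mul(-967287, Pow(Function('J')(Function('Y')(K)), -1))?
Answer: Rational(967287, 779) ≈ 1241.7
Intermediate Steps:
Mul(-967287, Pow(Function('J')(Function('Y')(K)), -1)) = Mul(-967287, Pow(-779, -1)) = Mul(-967287, Rational(-1, 779)) = Rational(967287, 779)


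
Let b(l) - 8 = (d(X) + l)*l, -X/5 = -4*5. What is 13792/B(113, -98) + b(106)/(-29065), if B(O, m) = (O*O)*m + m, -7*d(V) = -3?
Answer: -726456638/1818684245 ≈ -0.39944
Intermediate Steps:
X = 100 (X = -(-20)*5 = -5*(-20) = 100)
d(V) = 3/7 (d(V) = -⅐*(-3) = 3/7)
B(O, m) = m + m*O² (B(O, m) = O²*m + m = m*O² + m = m + m*O²)
b(l) = 8 + l*(3/7 + l) (b(l) = 8 + (3/7 + l)*l = 8 + l*(3/7 + l))
13792/B(113, -98) + b(106)/(-29065) = 13792/((-98*(1 + 113²))) + (8 + 106² + (3/7)*106)/(-29065) = 13792/((-98*(1 + 12769))) + (8 + 11236 + 318/7)*(-1/29065) = 13792/((-98*12770)) + (79026/7)*(-1/29065) = 13792/(-1251460) - 79026/203455 = 13792*(-1/1251460) - 79026/203455 = -3448/312865 - 79026/203455 = -726456638/1818684245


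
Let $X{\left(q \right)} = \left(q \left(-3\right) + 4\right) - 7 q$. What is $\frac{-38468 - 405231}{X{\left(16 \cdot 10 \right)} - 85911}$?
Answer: $\frac{443699}{87507} \approx 5.0704$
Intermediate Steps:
$X{\left(q \right)} = 4 - 10 q$ ($X{\left(q \right)} = \left(- 3 q + 4\right) - 7 q = \left(4 - 3 q\right) - 7 q = 4 - 10 q$)
$\frac{-38468 - 405231}{X{\left(16 \cdot 10 \right)} - 85911} = \frac{-38468 - 405231}{\left(4 - 10 \cdot 16 \cdot 10\right) - 85911} = - \frac{443699}{\left(4 - 1600\right) - 85911} = - \frac{443699}{-1596 - 85911} = - \frac{443699}{-87507} = \left(-443699\right) \left(- \frac{1}{87507}\right) = \frac{443699}{87507}$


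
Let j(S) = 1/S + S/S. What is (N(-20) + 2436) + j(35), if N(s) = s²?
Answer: 99296/35 ≈ 2837.0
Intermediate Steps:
j(S) = 1 + 1/S (j(S) = 1/S + 1 = 1 + 1/S)
(N(-20) + 2436) + j(35) = ((-20)² + 2436) + (1 + 35)/35 = (400 + 2436) + (1/35)*36 = 2836 + 36/35 = 99296/35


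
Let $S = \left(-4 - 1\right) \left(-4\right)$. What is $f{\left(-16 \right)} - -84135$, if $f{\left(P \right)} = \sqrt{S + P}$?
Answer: $84137$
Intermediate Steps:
$S = 20$ ($S = \left(-5\right) \left(-4\right) = 20$)
$f{\left(P \right)} = \sqrt{20 + P}$
$f{\left(-16 \right)} - -84135 = \sqrt{20 - 16} - -84135 = \sqrt{4} + 84135 = 2 + 84135 = 84137$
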